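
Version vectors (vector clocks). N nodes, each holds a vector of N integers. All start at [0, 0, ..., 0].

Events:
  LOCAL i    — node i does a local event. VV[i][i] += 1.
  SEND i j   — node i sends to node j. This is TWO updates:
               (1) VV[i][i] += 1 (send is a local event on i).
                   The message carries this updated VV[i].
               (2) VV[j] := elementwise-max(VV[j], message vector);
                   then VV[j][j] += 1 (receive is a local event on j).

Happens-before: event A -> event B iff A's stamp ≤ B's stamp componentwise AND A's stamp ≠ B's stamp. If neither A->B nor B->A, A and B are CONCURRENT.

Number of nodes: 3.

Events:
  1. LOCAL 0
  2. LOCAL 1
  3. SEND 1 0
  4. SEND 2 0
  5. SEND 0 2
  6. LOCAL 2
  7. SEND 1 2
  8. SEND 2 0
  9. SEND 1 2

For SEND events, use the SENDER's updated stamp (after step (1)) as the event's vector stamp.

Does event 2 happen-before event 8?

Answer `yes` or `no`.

Initial: VV[0]=[0, 0, 0]
Initial: VV[1]=[0, 0, 0]
Initial: VV[2]=[0, 0, 0]
Event 1: LOCAL 0: VV[0][0]++ -> VV[0]=[1, 0, 0]
Event 2: LOCAL 1: VV[1][1]++ -> VV[1]=[0, 1, 0]
Event 3: SEND 1->0: VV[1][1]++ -> VV[1]=[0, 2, 0], msg_vec=[0, 2, 0]; VV[0]=max(VV[0],msg_vec) then VV[0][0]++ -> VV[0]=[2, 2, 0]
Event 4: SEND 2->0: VV[2][2]++ -> VV[2]=[0, 0, 1], msg_vec=[0, 0, 1]; VV[0]=max(VV[0],msg_vec) then VV[0][0]++ -> VV[0]=[3, 2, 1]
Event 5: SEND 0->2: VV[0][0]++ -> VV[0]=[4, 2, 1], msg_vec=[4, 2, 1]; VV[2]=max(VV[2],msg_vec) then VV[2][2]++ -> VV[2]=[4, 2, 2]
Event 6: LOCAL 2: VV[2][2]++ -> VV[2]=[4, 2, 3]
Event 7: SEND 1->2: VV[1][1]++ -> VV[1]=[0, 3, 0], msg_vec=[0, 3, 0]; VV[2]=max(VV[2],msg_vec) then VV[2][2]++ -> VV[2]=[4, 3, 4]
Event 8: SEND 2->0: VV[2][2]++ -> VV[2]=[4, 3, 5], msg_vec=[4, 3, 5]; VV[0]=max(VV[0],msg_vec) then VV[0][0]++ -> VV[0]=[5, 3, 5]
Event 9: SEND 1->2: VV[1][1]++ -> VV[1]=[0, 4, 0], msg_vec=[0, 4, 0]; VV[2]=max(VV[2],msg_vec) then VV[2][2]++ -> VV[2]=[4, 4, 6]
Event 2 stamp: [0, 1, 0]
Event 8 stamp: [4, 3, 5]
[0, 1, 0] <= [4, 3, 5]? True. Equal? False. Happens-before: True

Answer: yes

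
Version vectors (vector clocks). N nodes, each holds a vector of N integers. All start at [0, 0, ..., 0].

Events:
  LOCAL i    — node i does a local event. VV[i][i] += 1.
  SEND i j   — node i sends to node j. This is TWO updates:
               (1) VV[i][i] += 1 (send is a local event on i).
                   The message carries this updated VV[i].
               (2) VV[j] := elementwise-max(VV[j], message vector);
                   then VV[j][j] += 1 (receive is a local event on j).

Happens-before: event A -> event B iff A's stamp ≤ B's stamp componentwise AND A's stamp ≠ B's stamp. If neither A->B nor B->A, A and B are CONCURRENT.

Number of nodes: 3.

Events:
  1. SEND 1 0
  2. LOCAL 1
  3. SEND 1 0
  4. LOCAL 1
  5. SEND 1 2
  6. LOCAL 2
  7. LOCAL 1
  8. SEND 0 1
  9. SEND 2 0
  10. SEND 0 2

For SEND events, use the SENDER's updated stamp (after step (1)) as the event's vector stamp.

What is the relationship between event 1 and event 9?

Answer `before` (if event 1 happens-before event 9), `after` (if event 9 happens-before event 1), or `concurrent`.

Initial: VV[0]=[0, 0, 0]
Initial: VV[1]=[0, 0, 0]
Initial: VV[2]=[0, 0, 0]
Event 1: SEND 1->0: VV[1][1]++ -> VV[1]=[0, 1, 0], msg_vec=[0, 1, 0]; VV[0]=max(VV[0],msg_vec) then VV[0][0]++ -> VV[0]=[1, 1, 0]
Event 2: LOCAL 1: VV[1][1]++ -> VV[1]=[0, 2, 0]
Event 3: SEND 1->0: VV[1][1]++ -> VV[1]=[0, 3, 0], msg_vec=[0, 3, 0]; VV[0]=max(VV[0],msg_vec) then VV[0][0]++ -> VV[0]=[2, 3, 0]
Event 4: LOCAL 1: VV[1][1]++ -> VV[1]=[0, 4, 0]
Event 5: SEND 1->2: VV[1][1]++ -> VV[1]=[0, 5, 0], msg_vec=[0, 5, 0]; VV[2]=max(VV[2],msg_vec) then VV[2][2]++ -> VV[2]=[0, 5, 1]
Event 6: LOCAL 2: VV[2][2]++ -> VV[2]=[0, 5, 2]
Event 7: LOCAL 1: VV[1][1]++ -> VV[1]=[0, 6, 0]
Event 8: SEND 0->1: VV[0][0]++ -> VV[0]=[3, 3, 0], msg_vec=[3, 3, 0]; VV[1]=max(VV[1],msg_vec) then VV[1][1]++ -> VV[1]=[3, 7, 0]
Event 9: SEND 2->0: VV[2][2]++ -> VV[2]=[0, 5, 3], msg_vec=[0, 5, 3]; VV[0]=max(VV[0],msg_vec) then VV[0][0]++ -> VV[0]=[4, 5, 3]
Event 10: SEND 0->2: VV[0][0]++ -> VV[0]=[5, 5, 3], msg_vec=[5, 5, 3]; VV[2]=max(VV[2],msg_vec) then VV[2][2]++ -> VV[2]=[5, 5, 4]
Event 1 stamp: [0, 1, 0]
Event 9 stamp: [0, 5, 3]
[0, 1, 0] <= [0, 5, 3]? True
[0, 5, 3] <= [0, 1, 0]? False
Relation: before

Answer: before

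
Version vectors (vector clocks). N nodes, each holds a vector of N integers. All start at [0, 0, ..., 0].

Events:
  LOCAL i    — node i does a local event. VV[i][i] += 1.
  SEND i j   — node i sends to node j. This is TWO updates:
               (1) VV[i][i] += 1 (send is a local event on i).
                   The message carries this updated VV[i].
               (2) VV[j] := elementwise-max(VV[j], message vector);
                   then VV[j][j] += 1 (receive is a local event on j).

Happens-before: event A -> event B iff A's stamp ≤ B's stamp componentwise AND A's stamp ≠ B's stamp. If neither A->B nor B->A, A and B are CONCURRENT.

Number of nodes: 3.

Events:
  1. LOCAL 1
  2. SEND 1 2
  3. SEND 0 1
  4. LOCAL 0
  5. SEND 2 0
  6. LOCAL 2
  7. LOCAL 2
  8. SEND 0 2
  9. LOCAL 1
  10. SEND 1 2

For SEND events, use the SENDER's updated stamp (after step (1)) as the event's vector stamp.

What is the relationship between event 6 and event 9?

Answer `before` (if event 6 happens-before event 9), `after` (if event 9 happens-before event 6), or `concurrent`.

Answer: concurrent

Derivation:
Initial: VV[0]=[0, 0, 0]
Initial: VV[1]=[0, 0, 0]
Initial: VV[2]=[0, 0, 0]
Event 1: LOCAL 1: VV[1][1]++ -> VV[1]=[0, 1, 0]
Event 2: SEND 1->2: VV[1][1]++ -> VV[1]=[0, 2, 0], msg_vec=[0, 2, 0]; VV[2]=max(VV[2],msg_vec) then VV[2][2]++ -> VV[2]=[0, 2, 1]
Event 3: SEND 0->1: VV[0][0]++ -> VV[0]=[1, 0, 0], msg_vec=[1, 0, 0]; VV[1]=max(VV[1],msg_vec) then VV[1][1]++ -> VV[1]=[1, 3, 0]
Event 4: LOCAL 0: VV[0][0]++ -> VV[0]=[2, 0, 0]
Event 5: SEND 2->0: VV[2][2]++ -> VV[2]=[0, 2, 2], msg_vec=[0, 2, 2]; VV[0]=max(VV[0],msg_vec) then VV[0][0]++ -> VV[0]=[3, 2, 2]
Event 6: LOCAL 2: VV[2][2]++ -> VV[2]=[0, 2, 3]
Event 7: LOCAL 2: VV[2][2]++ -> VV[2]=[0, 2, 4]
Event 8: SEND 0->2: VV[0][0]++ -> VV[0]=[4, 2, 2], msg_vec=[4, 2, 2]; VV[2]=max(VV[2],msg_vec) then VV[2][2]++ -> VV[2]=[4, 2, 5]
Event 9: LOCAL 1: VV[1][1]++ -> VV[1]=[1, 4, 0]
Event 10: SEND 1->2: VV[1][1]++ -> VV[1]=[1, 5, 0], msg_vec=[1, 5, 0]; VV[2]=max(VV[2],msg_vec) then VV[2][2]++ -> VV[2]=[4, 5, 6]
Event 6 stamp: [0, 2, 3]
Event 9 stamp: [1, 4, 0]
[0, 2, 3] <= [1, 4, 0]? False
[1, 4, 0] <= [0, 2, 3]? False
Relation: concurrent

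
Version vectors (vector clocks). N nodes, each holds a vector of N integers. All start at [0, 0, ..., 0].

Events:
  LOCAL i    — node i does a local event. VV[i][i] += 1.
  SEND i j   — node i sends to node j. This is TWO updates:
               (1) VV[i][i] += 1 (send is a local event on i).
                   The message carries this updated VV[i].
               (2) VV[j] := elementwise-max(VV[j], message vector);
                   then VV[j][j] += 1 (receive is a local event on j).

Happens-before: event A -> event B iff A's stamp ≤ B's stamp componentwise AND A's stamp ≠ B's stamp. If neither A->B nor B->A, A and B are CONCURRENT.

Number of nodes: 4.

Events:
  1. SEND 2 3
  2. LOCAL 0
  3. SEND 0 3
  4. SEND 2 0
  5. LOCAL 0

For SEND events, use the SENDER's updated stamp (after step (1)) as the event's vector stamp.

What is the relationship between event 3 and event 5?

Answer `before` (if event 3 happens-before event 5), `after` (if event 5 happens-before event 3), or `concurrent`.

Initial: VV[0]=[0, 0, 0, 0]
Initial: VV[1]=[0, 0, 0, 0]
Initial: VV[2]=[0, 0, 0, 0]
Initial: VV[3]=[0, 0, 0, 0]
Event 1: SEND 2->3: VV[2][2]++ -> VV[2]=[0, 0, 1, 0], msg_vec=[0, 0, 1, 0]; VV[3]=max(VV[3],msg_vec) then VV[3][3]++ -> VV[3]=[0, 0, 1, 1]
Event 2: LOCAL 0: VV[0][0]++ -> VV[0]=[1, 0, 0, 0]
Event 3: SEND 0->3: VV[0][0]++ -> VV[0]=[2, 0, 0, 0], msg_vec=[2, 0, 0, 0]; VV[3]=max(VV[3],msg_vec) then VV[3][3]++ -> VV[3]=[2, 0, 1, 2]
Event 4: SEND 2->0: VV[2][2]++ -> VV[2]=[0, 0, 2, 0], msg_vec=[0, 0, 2, 0]; VV[0]=max(VV[0],msg_vec) then VV[0][0]++ -> VV[0]=[3, 0, 2, 0]
Event 5: LOCAL 0: VV[0][0]++ -> VV[0]=[4, 0, 2, 0]
Event 3 stamp: [2, 0, 0, 0]
Event 5 stamp: [4, 0, 2, 0]
[2, 0, 0, 0] <= [4, 0, 2, 0]? True
[4, 0, 2, 0] <= [2, 0, 0, 0]? False
Relation: before

Answer: before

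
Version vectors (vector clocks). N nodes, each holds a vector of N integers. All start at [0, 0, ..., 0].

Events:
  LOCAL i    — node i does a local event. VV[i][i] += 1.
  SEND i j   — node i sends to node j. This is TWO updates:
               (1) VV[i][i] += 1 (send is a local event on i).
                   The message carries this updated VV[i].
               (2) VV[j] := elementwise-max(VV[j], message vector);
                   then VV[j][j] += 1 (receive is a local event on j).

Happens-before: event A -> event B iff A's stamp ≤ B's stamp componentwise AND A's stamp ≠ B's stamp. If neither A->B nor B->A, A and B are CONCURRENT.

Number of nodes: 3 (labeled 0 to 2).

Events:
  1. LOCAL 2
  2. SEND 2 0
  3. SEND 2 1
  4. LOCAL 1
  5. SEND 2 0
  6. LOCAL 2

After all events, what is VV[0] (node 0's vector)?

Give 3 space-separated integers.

Answer: 2 0 4

Derivation:
Initial: VV[0]=[0, 0, 0]
Initial: VV[1]=[0, 0, 0]
Initial: VV[2]=[0, 0, 0]
Event 1: LOCAL 2: VV[2][2]++ -> VV[2]=[0, 0, 1]
Event 2: SEND 2->0: VV[2][2]++ -> VV[2]=[0, 0, 2], msg_vec=[0, 0, 2]; VV[0]=max(VV[0],msg_vec) then VV[0][0]++ -> VV[0]=[1, 0, 2]
Event 3: SEND 2->1: VV[2][2]++ -> VV[2]=[0, 0, 3], msg_vec=[0, 0, 3]; VV[1]=max(VV[1],msg_vec) then VV[1][1]++ -> VV[1]=[0, 1, 3]
Event 4: LOCAL 1: VV[1][1]++ -> VV[1]=[0, 2, 3]
Event 5: SEND 2->0: VV[2][2]++ -> VV[2]=[0, 0, 4], msg_vec=[0, 0, 4]; VV[0]=max(VV[0],msg_vec) then VV[0][0]++ -> VV[0]=[2, 0, 4]
Event 6: LOCAL 2: VV[2][2]++ -> VV[2]=[0, 0, 5]
Final vectors: VV[0]=[2, 0, 4]; VV[1]=[0, 2, 3]; VV[2]=[0, 0, 5]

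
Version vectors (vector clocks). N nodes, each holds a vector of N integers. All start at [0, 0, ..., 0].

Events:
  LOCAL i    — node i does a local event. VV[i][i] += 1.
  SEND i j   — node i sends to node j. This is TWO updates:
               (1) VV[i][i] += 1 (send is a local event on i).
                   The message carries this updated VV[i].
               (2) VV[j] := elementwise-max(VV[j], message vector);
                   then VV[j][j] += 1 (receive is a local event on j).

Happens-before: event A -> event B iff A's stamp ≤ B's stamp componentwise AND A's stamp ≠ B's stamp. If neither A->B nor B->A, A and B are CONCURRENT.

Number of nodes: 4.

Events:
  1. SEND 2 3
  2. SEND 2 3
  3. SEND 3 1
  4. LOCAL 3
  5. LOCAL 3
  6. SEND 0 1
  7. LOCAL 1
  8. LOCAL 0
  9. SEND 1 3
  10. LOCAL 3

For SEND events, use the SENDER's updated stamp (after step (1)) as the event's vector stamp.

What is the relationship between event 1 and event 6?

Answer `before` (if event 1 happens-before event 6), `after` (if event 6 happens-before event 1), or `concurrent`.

Initial: VV[0]=[0, 0, 0, 0]
Initial: VV[1]=[0, 0, 0, 0]
Initial: VV[2]=[0, 0, 0, 0]
Initial: VV[3]=[0, 0, 0, 0]
Event 1: SEND 2->3: VV[2][2]++ -> VV[2]=[0, 0, 1, 0], msg_vec=[0, 0, 1, 0]; VV[3]=max(VV[3],msg_vec) then VV[3][3]++ -> VV[3]=[0, 0, 1, 1]
Event 2: SEND 2->3: VV[2][2]++ -> VV[2]=[0, 0, 2, 0], msg_vec=[0, 0, 2, 0]; VV[3]=max(VV[3],msg_vec) then VV[3][3]++ -> VV[3]=[0, 0, 2, 2]
Event 3: SEND 3->1: VV[3][3]++ -> VV[3]=[0, 0, 2, 3], msg_vec=[0, 0, 2, 3]; VV[1]=max(VV[1],msg_vec) then VV[1][1]++ -> VV[1]=[0, 1, 2, 3]
Event 4: LOCAL 3: VV[3][3]++ -> VV[3]=[0, 0, 2, 4]
Event 5: LOCAL 3: VV[3][3]++ -> VV[3]=[0, 0, 2, 5]
Event 6: SEND 0->1: VV[0][0]++ -> VV[0]=[1, 0, 0, 0], msg_vec=[1, 0, 0, 0]; VV[1]=max(VV[1],msg_vec) then VV[1][1]++ -> VV[1]=[1, 2, 2, 3]
Event 7: LOCAL 1: VV[1][1]++ -> VV[1]=[1, 3, 2, 3]
Event 8: LOCAL 0: VV[0][0]++ -> VV[0]=[2, 0, 0, 0]
Event 9: SEND 1->3: VV[1][1]++ -> VV[1]=[1, 4, 2, 3], msg_vec=[1, 4, 2, 3]; VV[3]=max(VV[3],msg_vec) then VV[3][3]++ -> VV[3]=[1, 4, 2, 6]
Event 10: LOCAL 3: VV[3][3]++ -> VV[3]=[1, 4, 2, 7]
Event 1 stamp: [0, 0, 1, 0]
Event 6 stamp: [1, 0, 0, 0]
[0, 0, 1, 0] <= [1, 0, 0, 0]? False
[1, 0, 0, 0] <= [0, 0, 1, 0]? False
Relation: concurrent

Answer: concurrent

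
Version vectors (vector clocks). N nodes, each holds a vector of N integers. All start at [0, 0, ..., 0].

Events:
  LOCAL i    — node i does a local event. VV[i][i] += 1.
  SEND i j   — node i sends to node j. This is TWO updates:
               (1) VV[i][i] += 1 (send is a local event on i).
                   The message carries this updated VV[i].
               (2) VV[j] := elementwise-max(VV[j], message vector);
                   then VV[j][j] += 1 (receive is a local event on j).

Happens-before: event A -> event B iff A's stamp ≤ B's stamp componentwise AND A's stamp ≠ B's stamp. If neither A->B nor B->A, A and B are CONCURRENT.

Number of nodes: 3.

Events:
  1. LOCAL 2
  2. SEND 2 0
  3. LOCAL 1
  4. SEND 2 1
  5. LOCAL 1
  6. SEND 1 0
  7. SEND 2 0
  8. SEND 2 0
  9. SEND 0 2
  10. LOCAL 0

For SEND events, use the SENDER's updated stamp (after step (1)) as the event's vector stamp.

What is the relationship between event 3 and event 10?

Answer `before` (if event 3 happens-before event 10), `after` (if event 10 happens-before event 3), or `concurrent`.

Answer: before

Derivation:
Initial: VV[0]=[0, 0, 0]
Initial: VV[1]=[0, 0, 0]
Initial: VV[2]=[0, 0, 0]
Event 1: LOCAL 2: VV[2][2]++ -> VV[2]=[0, 0, 1]
Event 2: SEND 2->0: VV[2][2]++ -> VV[2]=[0, 0, 2], msg_vec=[0, 0, 2]; VV[0]=max(VV[0],msg_vec) then VV[0][0]++ -> VV[0]=[1, 0, 2]
Event 3: LOCAL 1: VV[1][1]++ -> VV[1]=[0, 1, 0]
Event 4: SEND 2->1: VV[2][2]++ -> VV[2]=[0, 0, 3], msg_vec=[0, 0, 3]; VV[1]=max(VV[1],msg_vec) then VV[1][1]++ -> VV[1]=[0, 2, 3]
Event 5: LOCAL 1: VV[1][1]++ -> VV[1]=[0, 3, 3]
Event 6: SEND 1->0: VV[1][1]++ -> VV[1]=[0, 4, 3], msg_vec=[0, 4, 3]; VV[0]=max(VV[0],msg_vec) then VV[0][0]++ -> VV[0]=[2, 4, 3]
Event 7: SEND 2->0: VV[2][2]++ -> VV[2]=[0, 0, 4], msg_vec=[0, 0, 4]; VV[0]=max(VV[0],msg_vec) then VV[0][0]++ -> VV[0]=[3, 4, 4]
Event 8: SEND 2->0: VV[2][2]++ -> VV[2]=[0, 0, 5], msg_vec=[0, 0, 5]; VV[0]=max(VV[0],msg_vec) then VV[0][0]++ -> VV[0]=[4, 4, 5]
Event 9: SEND 0->2: VV[0][0]++ -> VV[0]=[5, 4, 5], msg_vec=[5, 4, 5]; VV[2]=max(VV[2],msg_vec) then VV[2][2]++ -> VV[2]=[5, 4, 6]
Event 10: LOCAL 0: VV[0][0]++ -> VV[0]=[6, 4, 5]
Event 3 stamp: [0, 1, 0]
Event 10 stamp: [6, 4, 5]
[0, 1, 0] <= [6, 4, 5]? True
[6, 4, 5] <= [0, 1, 0]? False
Relation: before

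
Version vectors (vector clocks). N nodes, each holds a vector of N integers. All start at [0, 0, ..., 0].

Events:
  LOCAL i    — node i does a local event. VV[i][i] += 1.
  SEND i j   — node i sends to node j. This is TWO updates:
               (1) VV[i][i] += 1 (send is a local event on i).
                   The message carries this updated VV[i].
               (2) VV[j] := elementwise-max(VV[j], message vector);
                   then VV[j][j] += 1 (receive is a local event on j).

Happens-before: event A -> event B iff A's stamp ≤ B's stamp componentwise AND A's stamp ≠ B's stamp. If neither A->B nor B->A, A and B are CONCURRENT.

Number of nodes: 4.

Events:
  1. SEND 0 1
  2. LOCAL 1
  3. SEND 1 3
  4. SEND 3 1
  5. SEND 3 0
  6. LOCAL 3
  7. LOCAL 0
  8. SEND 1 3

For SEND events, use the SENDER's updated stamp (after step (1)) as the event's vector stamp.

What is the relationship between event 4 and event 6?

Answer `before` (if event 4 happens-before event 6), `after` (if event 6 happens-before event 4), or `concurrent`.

Initial: VV[0]=[0, 0, 0, 0]
Initial: VV[1]=[0, 0, 0, 0]
Initial: VV[2]=[0, 0, 0, 0]
Initial: VV[3]=[0, 0, 0, 0]
Event 1: SEND 0->1: VV[0][0]++ -> VV[0]=[1, 0, 0, 0], msg_vec=[1, 0, 0, 0]; VV[1]=max(VV[1],msg_vec) then VV[1][1]++ -> VV[1]=[1, 1, 0, 0]
Event 2: LOCAL 1: VV[1][1]++ -> VV[1]=[1, 2, 0, 0]
Event 3: SEND 1->3: VV[1][1]++ -> VV[1]=[1, 3, 0, 0], msg_vec=[1, 3, 0, 0]; VV[3]=max(VV[3],msg_vec) then VV[3][3]++ -> VV[3]=[1, 3, 0, 1]
Event 4: SEND 3->1: VV[3][3]++ -> VV[3]=[1, 3, 0, 2], msg_vec=[1, 3, 0, 2]; VV[1]=max(VV[1],msg_vec) then VV[1][1]++ -> VV[1]=[1, 4, 0, 2]
Event 5: SEND 3->0: VV[3][3]++ -> VV[3]=[1, 3, 0, 3], msg_vec=[1, 3, 0, 3]; VV[0]=max(VV[0],msg_vec) then VV[0][0]++ -> VV[0]=[2, 3, 0, 3]
Event 6: LOCAL 3: VV[3][3]++ -> VV[3]=[1, 3, 0, 4]
Event 7: LOCAL 0: VV[0][0]++ -> VV[0]=[3, 3, 0, 3]
Event 8: SEND 1->3: VV[1][1]++ -> VV[1]=[1, 5, 0, 2], msg_vec=[1, 5, 0, 2]; VV[3]=max(VV[3],msg_vec) then VV[3][3]++ -> VV[3]=[1, 5, 0, 5]
Event 4 stamp: [1, 3, 0, 2]
Event 6 stamp: [1, 3, 0, 4]
[1, 3, 0, 2] <= [1, 3, 0, 4]? True
[1, 3, 0, 4] <= [1, 3, 0, 2]? False
Relation: before

Answer: before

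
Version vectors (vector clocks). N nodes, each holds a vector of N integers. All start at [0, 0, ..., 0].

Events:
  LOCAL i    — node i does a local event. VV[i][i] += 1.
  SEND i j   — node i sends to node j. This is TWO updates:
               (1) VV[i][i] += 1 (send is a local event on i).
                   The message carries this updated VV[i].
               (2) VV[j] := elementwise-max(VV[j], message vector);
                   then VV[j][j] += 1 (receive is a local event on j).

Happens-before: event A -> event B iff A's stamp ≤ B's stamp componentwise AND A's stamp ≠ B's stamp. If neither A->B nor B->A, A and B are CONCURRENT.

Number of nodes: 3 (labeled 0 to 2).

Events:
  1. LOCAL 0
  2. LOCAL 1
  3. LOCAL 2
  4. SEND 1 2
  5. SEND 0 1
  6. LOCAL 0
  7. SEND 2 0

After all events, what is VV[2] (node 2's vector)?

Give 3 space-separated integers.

Answer: 0 2 3

Derivation:
Initial: VV[0]=[0, 0, 0]
Initial: VV[1]=[0, 0, 0]
Initial: VV[2]=[0, 0, 0]
Event 1: LOCAL 0: VV[0][0]++ -> VV[0]=[1, 0, 0]
Event 2: LOCAL 1: VV[1][1]++ -> VV[1]=[0, 1, 0]
Event 3: LOCAL 2: VV[2][2]++ -> VV[2]=[0, 0, 1]
Event 4: SEND 1->2: VV[1][1]++ -> VV[1]=[0, 2, 0], msg_vec=[0, 2, 0]; VV[2]=max(VV[2],msg_vec) then VV[2][2]++ -> VV[2]=[0, 2, 2]
Event 5: SEND 0->1: VV[0][0]++ -> VV[0]=[2, 0, 0], msg_vec=[2, 0, 0]; VV[1]=max(VV[1],msg_vec) then VV[1][1]++ -> VV[1]=[2, 3, 0]
Event 6: LOCAL 0: VV[0][0]++ -> VV[0]=[3, 0, 0]
Event 7: SEND 2->0: VV[2][2]++ -> VV[2]=[0, 2, 3], msg_vec=[0, 2, 3]; VV[0]=max(VV[0],msg_vec) then VV[0][0]++ -> VV[0]=[4, 2, 3]
Final vectors: VV[0]=[4, 2, 3]; VV[1]=[2, 3, 0]; VV[2]=[0, 2, 3]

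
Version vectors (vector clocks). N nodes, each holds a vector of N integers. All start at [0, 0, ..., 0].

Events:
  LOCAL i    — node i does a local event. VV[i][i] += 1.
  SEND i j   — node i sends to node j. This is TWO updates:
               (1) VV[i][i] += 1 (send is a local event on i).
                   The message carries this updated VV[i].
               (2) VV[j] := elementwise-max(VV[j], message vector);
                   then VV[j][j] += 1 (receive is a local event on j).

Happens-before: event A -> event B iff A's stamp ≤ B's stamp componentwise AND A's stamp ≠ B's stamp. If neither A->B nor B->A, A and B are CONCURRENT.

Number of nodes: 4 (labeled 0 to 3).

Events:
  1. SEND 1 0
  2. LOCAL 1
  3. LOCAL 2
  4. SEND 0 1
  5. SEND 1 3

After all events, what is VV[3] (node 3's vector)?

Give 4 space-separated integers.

Initial: VV[0]=[0, 0, 0, 0]
Initial: VV[1]=[0, 0, 0, 0]
Initial: VV[2]=[0, 0, 0, 0]
Initial: VV[3]=[0, 0, 0, 0]
Event 1: SEND 1->0: VV[1][1]++ -> VV[1]=[0, 1, 0, 0], msg_vec=[0, 1, 0, 0]; VV[0]=max(VV[0],msg_vec) then VV[0][0]++ -> VV[0]=[1, 1, 0, 0]
Event 2: LOCAL 1: VV[1][1]++ -> VV[1]=[0, 2, 0, 0]
Event 3: LOCAL 2: VV[2][2]++ -> VV[2]=[0, 0, 1, 0]
Event 4: SEND 0->1: VV[0][0]++ -> VV[0]=[2, 1, 0, 0], msg_vec=[2, 1, 0, 0]; VV[1]=max(VV[1],msg_vec) then VV[1][1]++ -> VV[1]=[2, 3, 0, 0]
Event 5: SEND 1->3: VV[1][1]++ -> VV[1]=[2, 4, 0, 0], msg_vec=[2, 4, 0, 0]; VV[3]=max(VV[3],msg_vec) then VV[3][3]++ -> VV[3]=[2, 4, 0, 1]
Final vectors: VV[0]=[2, 1, 0, 0]; VV[1]=[2, 4, 0, 0]; VV[2]=[0, 0, 1, 0]; VV[3]=[2, 4, 0, 1]

Answer: 2 4 0 1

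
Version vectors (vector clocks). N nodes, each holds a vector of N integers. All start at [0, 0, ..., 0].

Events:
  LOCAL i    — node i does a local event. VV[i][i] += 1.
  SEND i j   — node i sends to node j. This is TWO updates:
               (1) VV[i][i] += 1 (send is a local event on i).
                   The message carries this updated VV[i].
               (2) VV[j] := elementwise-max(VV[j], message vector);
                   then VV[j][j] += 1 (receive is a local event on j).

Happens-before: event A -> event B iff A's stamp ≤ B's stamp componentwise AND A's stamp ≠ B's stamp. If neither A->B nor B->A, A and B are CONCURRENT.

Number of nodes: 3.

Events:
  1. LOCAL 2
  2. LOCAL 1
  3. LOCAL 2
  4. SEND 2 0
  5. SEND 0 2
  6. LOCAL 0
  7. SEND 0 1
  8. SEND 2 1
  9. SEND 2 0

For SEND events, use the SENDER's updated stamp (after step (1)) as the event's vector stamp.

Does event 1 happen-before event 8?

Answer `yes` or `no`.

Initial: VV[0]=[0, 0, 0]
Initial: VV[1]=[0, 0, 0]
Initial: VV[2]=[0, 0, 0]
Event 1: LOCAL 2: VV[2][2]++ -> VV[2]=[0, 0, 1]
Event 2: LOCAL 1: VV[1][1]++ -> VV[1]=[0, 1, 0]
Event 3: LOCAL 2: VV[2][2]++ -> VV[2]=[0, 0, 2]
Event 4: SEND 2->0: VV[2][2]++ -> VV[2]=[0, 0, 3], msg_vec=[0, 0, 3]; VV[0]=max(VV[0],msg_vec) then VV[0][0]++ -> VV[0]=[1, 0, 3]
Event 5: SEND 0->2: VV[0][0]++ -> VV[0]=[2, 0, 3], msg_vec=[2, 0, 3]; VV[2]=max(VV[2],msg_vec) then VV[2][2]++ -> VV[2]=[2, 0, 4]
Event 6: LOCAL 0: VV[0][0]++ -> VV[0]=[3, 0, 3]
Event 7: SEND 0->1: VV[0][0]++ -> VV[0]=[4, 0, 3], msg_vec=[4, 0, 3]; VV[1]=max(VV[1],msg_vec) then VV[1][1]++ -> VV[1]=[4, 2, 3]
Event 8: SEND 2->1: VV[2][2]++ -> VV[2]=[2, 0, 5], msg_vec=[2, 0, 5]; VV[1]=max(VV[1],msg_vec) then VV[1][1]++ -> VV[1]=[4, 3, 5]
Event 9: SEND 2->0: VV[2][2]++ -> VV[2]=[2, 0, 6], msg_vec=[2, 0, 6]; VV[0]=max(VV[0],msg_vec) then VV[0][0]++ -> VV[0]=[5, 0, 6]
Event 1 stamp: [0, 0, 1]
Event 8 stamp: [2, 0, 5]
[0, 0, 1] <= [2, 0, 5]? True. Equal? False. Happens-before: True

Answer: yes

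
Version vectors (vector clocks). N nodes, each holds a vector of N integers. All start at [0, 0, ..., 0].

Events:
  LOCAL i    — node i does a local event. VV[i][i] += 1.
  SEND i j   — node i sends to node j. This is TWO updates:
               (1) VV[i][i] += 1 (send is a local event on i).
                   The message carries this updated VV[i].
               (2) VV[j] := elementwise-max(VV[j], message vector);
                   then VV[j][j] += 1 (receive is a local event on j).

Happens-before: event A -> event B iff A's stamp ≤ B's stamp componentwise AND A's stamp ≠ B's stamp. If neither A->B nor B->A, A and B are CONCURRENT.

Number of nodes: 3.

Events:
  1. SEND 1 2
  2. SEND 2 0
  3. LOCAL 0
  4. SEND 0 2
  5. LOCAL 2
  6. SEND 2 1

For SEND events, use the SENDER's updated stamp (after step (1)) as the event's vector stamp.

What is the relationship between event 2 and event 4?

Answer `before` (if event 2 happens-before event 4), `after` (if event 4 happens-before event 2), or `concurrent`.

Initial: VV[0]=[0, 0, 0]
Initial: VV[1]=[0, 0, 0]
Initial: VV[2]=[0, 0, 0]
Event 1: SEND 1->2: VV[1][1]++ -> VV[1]=[0, 1, 0], msg_vec=[0, 1, 0]; VV[2]=max(VV[2],msg_vec) then VV[2][2]++ -> VV[2]=[0, 1, 1]
Event 2: SEND 2->0: VV[2][2]++ -> VV[2]=[0, 1, 2], msg_vec=[0, 1, 2]; VV[0]=max(VV[0],msg_vec) then VV[0][0]++ -> VV[0]=[1, 1, 2]
Event 3: LOCAL 0: VV[0][0]++ -> VV[0]=[2, 1, 2]
Event 4: SEND 0->2: VV[0][0]++ -> VV[0]=[3, 1, 2], msg_vec=[3, 1, 2]; VV[2]=max(VV[2],msg_vec) then VV[2][2]++ -> VV[2]=[3, 1, 3]
Event 5: LOCAL 2: VV[2][2]++ -> VV[2]=[3, 1, 4]
Event 6: SEND 2->1: VV[2][2]++ -> VV[2]=[3, 1, 5], msg_vec=[3, 1, 5]; VV[1]=max(VV[1],msg_vec) then VV[1][1]++ -> VV[1]=[3, 2, 5]
Event 2 stamp: [0, 1, 2]
Event 4 stamp: [3, 1, 2]
[0, 1, 2] <= [3, 1, 2]? True
[3, 1, 2] <= [0, 1, 2]? False
Relation: before

Answer: before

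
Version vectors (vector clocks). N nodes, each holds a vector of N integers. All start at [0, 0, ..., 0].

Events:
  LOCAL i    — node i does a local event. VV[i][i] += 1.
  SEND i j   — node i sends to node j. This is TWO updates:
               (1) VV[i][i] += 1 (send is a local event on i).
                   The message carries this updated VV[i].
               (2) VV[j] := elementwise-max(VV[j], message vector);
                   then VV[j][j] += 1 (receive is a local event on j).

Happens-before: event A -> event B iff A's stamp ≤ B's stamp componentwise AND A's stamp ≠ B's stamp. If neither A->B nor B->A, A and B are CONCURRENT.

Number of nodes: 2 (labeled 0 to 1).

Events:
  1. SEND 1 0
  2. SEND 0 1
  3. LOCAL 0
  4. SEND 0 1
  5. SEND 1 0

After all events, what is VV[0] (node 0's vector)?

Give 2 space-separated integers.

Initial: VV[0]=[0, 0]
Initial: VV[1]=[0, 0]
Event 1: SEND 1->0: VV[1][1]++ -> VV[1]=[0, 1], msg_vec=[0, 1]; VV[0]=max(VV[0],msg_vec) then VV[0][0]++ -> VV[0]=[1, 1]
Event 2: SEND 0->1: VV[0][0]++ -> VV[0]=[2, 1], msg_vec=[2, 1]; VV[1]=max(VV[1],msg_vec) then VV[1][1]++ -> VV[1]=[2, 2]
Event 3: LOCAL 0: VV[0][0]++ -> VV[0]=[3, 1]
Event 4: SEND 0->1: VV[0][0]++ -> VV[0]=[4, 1], msg_vec=[4, 1]; VV[1]=max(VV[1],msg_vec) then VV[1][1]++ -> VV[1]=[4, 3]
Event 5: SEND 1->0: VV[1][1]++ -> VV[1]=[4, 4], msg_vec=[4, 4]; VV[0]=max(VV[0],msg_vec) then VV[0][0]++ -> VV[0]=[5, 4]
Final vectors: VV[0]=[5, 4]; VV[1]=[4, 4]

Answer: 5 4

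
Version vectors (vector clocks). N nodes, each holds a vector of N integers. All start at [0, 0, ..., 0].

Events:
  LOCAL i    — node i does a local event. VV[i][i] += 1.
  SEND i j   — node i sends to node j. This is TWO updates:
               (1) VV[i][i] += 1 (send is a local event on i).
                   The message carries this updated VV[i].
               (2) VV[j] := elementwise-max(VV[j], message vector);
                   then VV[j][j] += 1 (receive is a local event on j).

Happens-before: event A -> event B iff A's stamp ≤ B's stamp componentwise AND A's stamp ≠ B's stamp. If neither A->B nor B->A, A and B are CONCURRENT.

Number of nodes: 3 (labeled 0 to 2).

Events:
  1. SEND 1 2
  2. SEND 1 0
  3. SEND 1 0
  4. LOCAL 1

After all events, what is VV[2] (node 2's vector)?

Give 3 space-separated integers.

Answer: 0 1 1

Derivation:
Initial: VV[0]=[0, 0, 0]
Initial: VV[1]=[0, 0, 0]
Initial: VV[2]=[0, 0, 0]
Event 1: SEND 1->2: VV[1][1]++ -> VV[1]=[0, 1, 0], msg_vec=[0, 1, 0]; VV[2]=max(VV[2],msg_vec) then VV[2][2]++ -> VV[2]=[0, 1, 1]
Event 2: SEND 1->0: VV[1][1]++ -> VV[1]=[0, 2, 0], msg_vec=[0, 2, 0]; VV[0]=max(VV[0],msg_vec) then VV[0][0]++ -> VV[0]=[1, 2, 0]
Event 3: SEND 1->0: VV[1][1]++ -> VV[1]=[0, 3, 0], msg_vec=[0, 3, 0]; VV[0]=max(VV[0],msg_vec) then VV[0][0]++ -> VV[0]=[2, 3, 0]
Event 4: LOCAL 1: VV[1][1]++ -> VV[1]=[0, 4, 0]
Final vectors: VV[0]=[2, 3, 0]; VV[1]=[0, 4, 0]; VV[2]=[0, 1, 1]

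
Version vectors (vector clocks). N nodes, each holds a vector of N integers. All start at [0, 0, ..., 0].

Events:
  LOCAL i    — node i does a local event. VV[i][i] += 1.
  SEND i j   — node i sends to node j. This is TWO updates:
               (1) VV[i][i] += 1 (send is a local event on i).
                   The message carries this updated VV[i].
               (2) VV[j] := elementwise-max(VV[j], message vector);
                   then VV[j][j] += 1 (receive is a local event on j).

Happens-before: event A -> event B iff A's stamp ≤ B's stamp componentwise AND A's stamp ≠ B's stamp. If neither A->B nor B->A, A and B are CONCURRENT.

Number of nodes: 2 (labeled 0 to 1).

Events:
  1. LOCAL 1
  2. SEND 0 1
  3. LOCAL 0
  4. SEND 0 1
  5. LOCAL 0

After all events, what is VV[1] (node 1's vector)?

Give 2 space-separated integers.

Answer: 3 3

Derivation:
Initial: VV[0]=[0, 0]
Initial: VV[1]=[0, 0]
Event 1: LOCAL 1: VV[1][1]++ -> VV[1]=[0, 1]
Event 2: SEND 0->1: VV[0][0]++ -> VV[0]=[1, 0], msg_vec=[1, 0]; VV[1]=max(VV[1],msg_vec) then VV[1][1]++ -> VV[1]=[1, 2]
Event 3: LOCAL 0: VV[0][0]++ -> VV[0]=[2, 0]
Event 4: SEND 0->1: VV[0][0]++ -> VV[0]=[3, 0], msg_vec=[3, 0]; VV[1]=max(VV[1],msg_vec) then VV[1][1]++ -> VV[1]=[3, 3]
Event 5: LOCAL 0: VV[0][0]++ -> VV[0]=[4, 0]
Final vectors: VV[0]=[4, 0]; VV[1]=[3, 3]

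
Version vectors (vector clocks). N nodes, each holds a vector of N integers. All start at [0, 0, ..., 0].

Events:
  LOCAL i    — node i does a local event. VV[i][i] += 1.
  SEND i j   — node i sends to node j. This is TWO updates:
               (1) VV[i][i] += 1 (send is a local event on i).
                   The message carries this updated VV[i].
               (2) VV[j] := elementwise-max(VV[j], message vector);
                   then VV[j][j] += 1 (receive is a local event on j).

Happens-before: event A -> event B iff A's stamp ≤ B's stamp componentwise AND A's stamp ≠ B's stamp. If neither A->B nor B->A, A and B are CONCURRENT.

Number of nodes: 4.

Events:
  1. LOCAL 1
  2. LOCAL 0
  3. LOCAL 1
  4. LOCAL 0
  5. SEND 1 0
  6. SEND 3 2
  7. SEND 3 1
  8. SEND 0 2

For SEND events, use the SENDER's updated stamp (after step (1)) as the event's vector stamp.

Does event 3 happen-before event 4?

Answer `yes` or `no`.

Initial: VV[0]=[0, 0, 0, 0]
Initial: VV[1]=[0, 0, 0, 0]
Initial: VV[2]=[0, 0, 0, 0]
Initial: VV[3]=[0, 0, 0, 0]
Event 1: LOCAL 1: VV[1][1]++ -> VV[1]=[0, 1, 0, 0]
Event 2: LOCAL 0: VV[0][0]++ -> VV[0]=[1, 0, 0, 0]
Event 3: LOCAL 1: VV[1][1]++ -> VV[1]=[0, 2, 0, 0]
Event 4: LOCAL 0: VV[0][0]++ -> VV[0]=[2, 0, 0, 0]
Event 5: SEND 1->0: VV[1][1]++ -> VV[1]=[0, 3, 0, 0], msg_vec=[0, 3, 0, 0]; VV[0]=max(VV[0],msg_vec) then VV[0][0]++ -> VV[0]=[3, 3, 0, 0]
Event 6: SEND 3->2: VV[3][3]++ -> VV[3]=[0, 0, 0, 1], msg_vec=[0, 0, 0, 1]; VV[2]=max(VV[2],msg_vec) then VV[2][2]++ -> VV[2]=[0, 0, 1, 1]
Event 7: SEND 3->1: VV[3][3]++ -> VV[3]=[0, 0, 0, 2], msg_vec=[0, 0, 0, 2]; VV[1]=max(VV[1],msg_vec) then VV[1][1]++ -> VV[1]=[0, 4, 0, 2]
Event 8: SEND 0->2: VV[0][0]++ -> VV[0]=[4, 3, 0, 0], msg_vec=[4, 3, 0, 0]; VV[2]=max(VV[2],msg_vec) then VV[2][2]++ -> VV[2]=[4, 3, 2, 1]
Event 3 stamp: [0, 2, 0, 0]
Event 4 stamp: [2, 0, 0, 0]
[0, 2, 0, 0] <= [2, 0, 0, 0]? False. Equal? False. Happens-before: False

Answer: no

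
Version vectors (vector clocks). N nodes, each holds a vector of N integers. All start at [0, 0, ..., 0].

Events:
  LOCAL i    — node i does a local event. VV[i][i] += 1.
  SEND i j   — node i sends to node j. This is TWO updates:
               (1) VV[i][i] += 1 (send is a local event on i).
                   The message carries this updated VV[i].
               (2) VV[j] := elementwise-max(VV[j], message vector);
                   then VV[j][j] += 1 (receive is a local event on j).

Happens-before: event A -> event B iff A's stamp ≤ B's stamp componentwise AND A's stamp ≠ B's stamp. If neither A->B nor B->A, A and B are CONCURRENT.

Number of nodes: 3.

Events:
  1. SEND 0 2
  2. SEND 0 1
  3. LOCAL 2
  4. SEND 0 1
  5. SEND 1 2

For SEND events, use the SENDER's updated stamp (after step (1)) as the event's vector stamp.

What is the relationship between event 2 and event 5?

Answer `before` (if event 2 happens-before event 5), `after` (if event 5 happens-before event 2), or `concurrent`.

Answer: before

Derivation:
Initial: VV[0]=[0, 0, 0]
Initial: VV[1]=[0, 0, 0]
Initial: VV[2]=[0, 0, 0]
Event 1: SEND 0->2: VV[0][0]++ -> VV[0]=[1, 0, 0], msg_vec=[1, 0, 0]; VV[2]=max(VV[2],msg_vec) then VV[2][2]++ -> VV[2]=[1, 0, 1]
Event 2: SEND 0->1: VV[0][0]++ -> VV[0]=[2, 0, 0], msg_vec=[2, 0, 0]; VV[1]=max(VV[1],msg_vec) then VV[1][1]++ -> VV[1]=[2, 1, 0]
Event 3: LOCAL 2: VV[2][2]++ -> VV[2]=[1, 0, 2]
Event 4: SEND 0->1: VV[0][0]++ -> VV[0]=[3, 0, 0], msg_vec=[3, 0, 0]; VV[1]=max(VV[1],msg_vec) then VV[1][1]++ -> VV[1]=[3, 2, 0]
Event 5: SEND 1->2: VV[1][1]++ -> VV[1]=[3, 3, 0], msg_vec=[3, 3, 0]; VV[2]=max(VV[2],msg_vec) then VV[2][2]++ -> VV[2]=[3, 3, 3]
Event 2 stamp: [2, 0, 0]
Event 5 stamp: [3, 3, 0]
[2, 0, 0] <= [3, 3, 0]? True
[3, 3, 0] <= [2, 0, 0]? False
Relation: before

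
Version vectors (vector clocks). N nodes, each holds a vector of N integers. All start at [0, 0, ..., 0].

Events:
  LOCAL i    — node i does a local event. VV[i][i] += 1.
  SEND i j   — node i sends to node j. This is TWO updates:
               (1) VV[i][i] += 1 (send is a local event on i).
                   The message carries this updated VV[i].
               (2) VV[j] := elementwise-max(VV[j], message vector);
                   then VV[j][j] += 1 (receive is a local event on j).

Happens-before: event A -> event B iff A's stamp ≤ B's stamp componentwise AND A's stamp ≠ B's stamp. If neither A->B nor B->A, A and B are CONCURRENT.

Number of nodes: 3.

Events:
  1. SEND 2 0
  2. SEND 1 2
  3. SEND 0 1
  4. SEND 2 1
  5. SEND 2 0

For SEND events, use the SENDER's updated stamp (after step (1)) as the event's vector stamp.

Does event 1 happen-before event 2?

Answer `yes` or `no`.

Initial: VV[0]=[0, 0, 0]
Initial: VV[1]=[0, 0, 0]
Initial: VV[2]=[0, 0, 0]
Event 1: SEND 2->0: VV[2][2]++ -> VV[2]=[0, 0, 1], msg_vec=[0, 0, 1]; VV[0]=max(VV[0],msg_vec) then VV[0][0]++ -> VV[0]=[1, 0, 1]
Event 2: SEND 1->2: VV[1][1]++ -> VV[1]=[0, 1, 0], msg_vec=[0, 1, 0]; VV[2]=max(VV[2],msg_vec) then VV[2][2]++ -> VV[2]=[0, 1, 2]
Event 3: SEND 0->1: VV[0][0]++ -> VV[0]=[2, 0, 1], msg_vec=[2, 0, 1]; VV[1]=max(VV[1],msg_vec) then VV[1][1]++ -> VV[1]=[2, 2, 1]
Event 4: SEND 2->1: VV[2][2]++ -> VV[2]=[0, 1, 3], msg_vec=[0, 1, 3]; VV[1]=max(VV[1],msg_vec) then VV[1][1]++ -> VV[1]=[2, 3, 3]
Event 5: SEND 2->0: VV[2][2]++ -> VV[2]=[0, 1, 4], msg_vec=[0, 1, 4]; VV[0]=max(VV[0],msg_vec) then VV[0][0]++ -> VV[0]=[3, 1, 4]
Event 1 stamp: [0, 0, 1]
Event 2 stamp: [0, 1, 0]
[0, 0, 1] <= [0, 1, 0]? False. Equal? False. Happens-before: False

Answer: no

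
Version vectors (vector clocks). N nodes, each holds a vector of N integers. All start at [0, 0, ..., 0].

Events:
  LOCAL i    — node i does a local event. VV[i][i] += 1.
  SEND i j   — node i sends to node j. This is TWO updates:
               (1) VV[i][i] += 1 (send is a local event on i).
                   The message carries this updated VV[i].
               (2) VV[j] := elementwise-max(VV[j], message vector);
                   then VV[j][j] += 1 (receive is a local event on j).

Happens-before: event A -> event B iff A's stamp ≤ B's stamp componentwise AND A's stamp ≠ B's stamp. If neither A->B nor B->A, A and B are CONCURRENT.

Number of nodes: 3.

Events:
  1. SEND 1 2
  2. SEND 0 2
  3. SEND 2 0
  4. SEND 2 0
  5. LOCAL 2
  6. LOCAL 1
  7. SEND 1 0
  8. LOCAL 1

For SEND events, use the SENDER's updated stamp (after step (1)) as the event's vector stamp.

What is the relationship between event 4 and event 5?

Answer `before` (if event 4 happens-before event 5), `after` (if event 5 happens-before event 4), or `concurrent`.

Answer: before

Derivation:
Initial: VV[0]=[0, 0, 0]
Initial: VV[1]=[0, 0, 0]
Initial: VV[2]=[0, 0, 0]
Event 1: SEND 1->2: VV[1][1]++ -> VV[1]=[0, 1, 0], msg_vec=[0, 1, 0]; VV[2]=max(VV[2],msg_vec) then VV[2][2]++ -> VV[2]=[0, 1, 1]
Event 2: SEND 0->2: VV[0][0]++ -> VV[0]=[1, 0, 0], msg_vec=[1, 0, 0]; VV[2]=max(VV[2],msg_vec) then VV[2][2]++ -> VV[2]=[1, 1, 2]
Event 3: SEND 2->0: VV[2][2]++ -> VV[2]=[1, 1, 3], msg_vec=[1, 1, 3]; VV[0]=max(VV[0],msg_vec) then VV[0][0]++ -> VV[0]=[2, 1, 3]
Event 4: SEND 2->0: VV[2][2]++ -> VV[2]=[1, 1, 4], msg_vec=[1, 1, 4]; VV[0]=max(VV[0],msg_vec) then VV[0][0]++ -> VV[0]=[3, 1, 4]
Event 5: LOCAL 2: VV[2][2]++ -> VV[2]=[1, 1, 5]
Event 6: LOCAL 1: VV[1][1]++ -> VV[1]=[0, 2, 0]
Event 7: SEND 1->0: VV[1][1]++ -> VV[1]=[0, 3, 0], msg_vec=[0, 3, 0]; VV[0]=max(VV[0],msg_vec) then VV[0][0]++ -> VV[0]=[4, 3, 4]
Event 8: LOCAL 1: VV[1][1]++ -> VV[1]=[0, 4, 0]
Event 4 stamp: [1, 1, 4]
Event 5 stamp: [1, 1, 5]
[1, 1, 4] <= [1, 1, 5]? True
[1, 1, 5] <= [1, 1, 4]? False
Relation: before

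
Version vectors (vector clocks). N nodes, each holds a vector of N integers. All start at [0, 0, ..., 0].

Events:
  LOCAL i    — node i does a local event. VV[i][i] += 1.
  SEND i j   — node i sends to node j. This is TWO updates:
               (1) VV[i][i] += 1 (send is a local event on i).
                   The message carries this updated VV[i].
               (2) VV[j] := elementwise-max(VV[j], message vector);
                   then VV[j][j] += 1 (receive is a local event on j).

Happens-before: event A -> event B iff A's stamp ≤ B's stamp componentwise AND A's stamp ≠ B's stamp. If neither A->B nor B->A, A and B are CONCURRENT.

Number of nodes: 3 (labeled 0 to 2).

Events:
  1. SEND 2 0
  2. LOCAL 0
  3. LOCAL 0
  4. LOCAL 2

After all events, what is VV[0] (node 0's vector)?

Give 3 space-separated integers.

Initial: VV[0]=[0, 0, 0]
Initial: VV[1]=[0, 0, 0]
Initial: VV[2]=[0, 0, 0]
Event 1: SEND 2->0: VV[2][2]++ -> VV[2]=[0, 0, 1], msg_vec=[0, 0, 1]; VV[0]=max(VV[0],msg_vec) then VV[0][0]++ -> VV[0]=[1, 0, 1]
Event 2: LOCAL 0: VV[0][0]++ -> VV[0]=[2, 0, 1]
Event 3: LOCAL 0: VV[0][0]++ -> VV[0]=[3, 0, 1]
Event 4: LOCAL 2: VV[2][2]++ -> VV[2]=[0, 0, 2]
Final vectors: VV[0]=[3, 0, 1]; VV[1]=[0, 0, 0]; VV[2]=[0, 0, 2]

Answer: 3 0 1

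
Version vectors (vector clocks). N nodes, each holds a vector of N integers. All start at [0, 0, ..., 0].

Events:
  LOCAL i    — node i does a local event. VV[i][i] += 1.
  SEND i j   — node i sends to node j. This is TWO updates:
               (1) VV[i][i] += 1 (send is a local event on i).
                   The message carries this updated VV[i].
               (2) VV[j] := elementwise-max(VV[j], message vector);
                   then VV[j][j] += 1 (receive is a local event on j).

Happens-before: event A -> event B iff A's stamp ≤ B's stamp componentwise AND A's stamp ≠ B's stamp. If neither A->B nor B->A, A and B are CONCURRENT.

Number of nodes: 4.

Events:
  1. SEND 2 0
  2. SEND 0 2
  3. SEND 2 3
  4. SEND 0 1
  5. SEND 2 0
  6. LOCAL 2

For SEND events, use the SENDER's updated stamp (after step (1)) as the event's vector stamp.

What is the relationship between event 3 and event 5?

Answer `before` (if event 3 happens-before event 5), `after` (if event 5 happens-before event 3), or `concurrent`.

Initial: VV[0]=[0, 0, 0, 0]
Initial: VV[1]=[0, 0, 0, 0]
Initial: VV[2]=[0, 0, 0, 0]
Initial: VV[3]=[0, 0, 0, 0]
Event 1: SEND 2->0: VV[2][2]++ -> VV[2]=[0, 0, 1, 0], msg_vec=[0, 0, 1, 0]; VV[0]=max(VV[0],msg_vec) then VV[0][0]++ -> VV[0]=[1, 0, 1, 0]
Event 2: SEND 0->2: VV[0][0]++ -> VV[0]=[2, 0, 1, 0], msg_vec=[2, 0, 1, 0]; VV[2]=max(VV[2],msg_vec) then VV[2][2]++ -> VV[2]=[2, 0, 2, 0]
Event 3: SEND 2->3: VV[2][2]++ -> VV[2]=[2, 0, 3, 0], msg_vec=[2, 0, 3, 0]; VV[3]=max(VV[3],msg_vec) then VV[3][3]++ -> VV[3]=[2, 0, 3, 1]
Event 4: SEND 0->1: VV[0][0]++ -> VV[0]=[3, 0, 1, 0], msg_vec=[3, 0, 1, 0]; VV[1]=max(VV[1],msg_vec) then VV[1][1]++ -> VV[1]=[3, 1, 1, 0]
Event 5: SEND 2->0: VV[2][2]++ -> VV[2]=[2, 0, 4, 0], msg_vec=[2, 0, 4, 0]; VV[0]=max(VV[0],msg_vec) then VV[0][0]++ -> VV[0]=[4, 0, 4, 0]
Event 6: LOCAL 2: VV[2][2]++ -> VV[2]=[2, 0, 5, 0]
Event 3 stamp: [2, 0, 3, 0]
Event 5 stamp: [2, 0, 4, 0]
[2, 0, 3, 0] <= [2, 0, 4, 0]? True
[2, 0, 4, 0] <= [2, 0, 3, 0]? False
Relation: before

Answer: before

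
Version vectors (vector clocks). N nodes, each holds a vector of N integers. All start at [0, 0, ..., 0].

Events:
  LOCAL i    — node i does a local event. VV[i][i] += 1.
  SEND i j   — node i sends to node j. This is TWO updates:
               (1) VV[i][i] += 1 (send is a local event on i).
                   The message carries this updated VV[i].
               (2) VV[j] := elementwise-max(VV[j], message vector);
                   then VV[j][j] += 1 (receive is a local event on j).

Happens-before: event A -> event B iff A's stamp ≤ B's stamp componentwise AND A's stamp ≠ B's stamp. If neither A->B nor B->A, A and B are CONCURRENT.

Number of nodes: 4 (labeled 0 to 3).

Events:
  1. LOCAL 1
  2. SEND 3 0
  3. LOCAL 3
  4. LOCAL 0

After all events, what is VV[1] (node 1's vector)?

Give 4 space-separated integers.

Answer: 0 1 0 0

Derivation:
Initial: VV[0]=[0, 0, 0, 0]
Initial: VV[1]=[0, 0, 0, 0]
Initial: VV[2]=[0, 0, 0, 0]
Initial: VV[3]=[0, 0, 0, 0]
Event 1: LOCAL 1: VV[1][1]++ -> VV[1]=[0, 1, 0, 0]
Event 2: SEND 3->0: VV[3][3]++ -> VV[3]=[0, 0, 0, 1], msg_vec=[0, 0, 0, 1]; VV[0]=max(VV[0],msg_vec) then VV[0][0]++ -> VV[0]=[1, 0, 0, 1]
Event 3: LOCAL 3: VV[3][3]++ -> VV[3]=[0, 0, 0, 2]
Event 4: LOCAL 0: VV[0][0]++ -> VV[0]=[2, 0, 0, 1]
Final vectors: VV[0]=[2, 0, 0, 1]; VV[1]=[0, 1, 0, 0]; VV[2]=[0, 0, 0, 0]; VV[3]=[0, 0, 0, 2]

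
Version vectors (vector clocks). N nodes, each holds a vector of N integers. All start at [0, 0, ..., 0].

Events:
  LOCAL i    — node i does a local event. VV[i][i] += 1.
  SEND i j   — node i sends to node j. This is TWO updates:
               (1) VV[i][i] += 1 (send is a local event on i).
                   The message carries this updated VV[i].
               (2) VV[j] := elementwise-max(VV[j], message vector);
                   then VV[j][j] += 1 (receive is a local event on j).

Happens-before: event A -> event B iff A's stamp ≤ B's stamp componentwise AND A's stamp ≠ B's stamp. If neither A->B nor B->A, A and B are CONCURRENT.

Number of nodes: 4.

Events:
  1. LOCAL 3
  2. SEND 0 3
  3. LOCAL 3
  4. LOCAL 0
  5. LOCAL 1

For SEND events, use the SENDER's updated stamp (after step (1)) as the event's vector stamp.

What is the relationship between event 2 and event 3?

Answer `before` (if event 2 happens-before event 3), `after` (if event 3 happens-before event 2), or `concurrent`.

Initial: VV[0]=[0, 0, 0, 0]
Initial: VV[1]=[0, 0, 0, 0]
Initial: VV[2]=[0, 0, 0, 0]
Initial: VV[3]=[0, 0, 0, 0]
Event 1: LOCAL 3: VV[3][3]++ -> VV[3]=[0, 0, 0, 1]
Event 2: SEND 0->3: VV[0][0]++ -> VV[0]=[1, 0, 0, 0], msg_vec=[1, 0, 0, 0]; VV[3]=max(VV[3],msg_vec) then VV[3][3]++ -> VV[3]=[1, 0, 0, 2]
Event 3: LOCAL 3: VV[3][3]++ -> VV[3]=[1, 0, 0, 3]
Event 4: LOCAL 0: VV[0][0]++ -> VV[0]=[2, 0, 0, 0]
Event 5: LOCAL 1: VV[1][1]++ -> VV[1]=[0, 1, 0, 0]
Event 2 stamp: [1, 0, 0, 0]
Event 3 stamp: [1, 0, 0, 3]
[1, 0, 0, 0] <= [1, 0, 0, 3]? True
[1, 0, 0, 3] <= [1, 0, 0, 0]? False
Relation: before

Answer: before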